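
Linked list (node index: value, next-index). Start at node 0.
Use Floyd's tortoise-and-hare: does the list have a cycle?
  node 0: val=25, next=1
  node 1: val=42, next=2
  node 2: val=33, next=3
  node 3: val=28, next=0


Floyd's tortoise (slow, +1) and hare (fast, +2):
  init: slow=0, fast=0
  step 1: slow=1, fast=2
  step 2: slow=2, fast=0
  step 3: slow=3, fast=2
  step 4: slow=0, fast=0
  slow == fast at node 0: cycle detected

Cycle: yes


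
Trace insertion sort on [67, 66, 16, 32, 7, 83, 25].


Initial: [67, 66, 16, 32, 7, 83, 25]
Insert 66: [66, 67, 16, 32, 7, 83, 25]
Insert 16: [16, 66, 67, 32, 7, 83, 25]
Insert 32: [16, 32, 66, 67, 7, 83, 25]
Insert 7: [7, 16, 32, 66, 67, 83, 25]
Insert 83: [7, 16, 32, 66, 67, 83, 25]
Insert 25: [7, 16, 25, 32, 66, 67, 83]

Sorted: [7, 16, 25, 32, 66, 67, 83]


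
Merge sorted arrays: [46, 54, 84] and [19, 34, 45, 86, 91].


Take 19 from B
Take 34 from B
Take 45 from B
Take 46 from A
Take 54 from A
Take 84 from A

Merged: [19, 34, 45, 46, 54, 84, 86, 91]


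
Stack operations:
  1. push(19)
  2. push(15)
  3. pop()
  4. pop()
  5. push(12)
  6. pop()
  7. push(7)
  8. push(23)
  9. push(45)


push(19) -> [19]
push(15) -> [19, 15]
pop()->15, [19]
pop()->19, []
push(12) -> [12]
pop()->12, []
push(7) -> [7]
push(23) -> [7, 23]
push(45) -> [7, 23, 45]

Final stack: [7, 23, 45]


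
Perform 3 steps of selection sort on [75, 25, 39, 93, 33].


Initial: [75, 25, 39, 93, 33]
Step 1: min=25 at 1
  Swap: [25, 75, 39, 93, 33]
Step 2: min=33 at 4
  Swap: [25, 33, 39, 93, 75]
Step 3: min=39 at 2
  Swap: [25, 33, 39, 93, 75]

After 3 steps: [25, 33, 39, 93, 75]


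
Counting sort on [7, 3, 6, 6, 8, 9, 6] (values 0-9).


Input: [7, 3, 6, 6, 8, 9, 6]
Counts: [0, 0, 0, 1, 0, 0, 3, 1, 1, 1]

Sorted: [3, 6, 6, 6, 7, 8, 9]


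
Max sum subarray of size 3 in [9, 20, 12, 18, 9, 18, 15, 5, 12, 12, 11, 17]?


[0:3]: 41
[1:4]: 50
[2:5]: 39
[3:6]: 45
[4:7]: 42
[5:8]: 38
[6:9]: 32
[7:10]: 29
[8:11]: 35
[9:12]: 40

Max: 50 at [1:4]


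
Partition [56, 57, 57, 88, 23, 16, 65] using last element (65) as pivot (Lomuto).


Pivot: 65
  56 <= 65: advance i (no swap)
  57 <= 65: advance i (no swap)
  57 <= 65: advance i (no swap)
  23 <= 65: swap -> [56, 57, 57, 23, 88, 16, 65]
  16 <= 65: swap -> [56, 57, 57, 23, 16, 88, 65]
Place pivot at 5: [56, 57, 57, 23, 16, 65, 88]

Partitioned: [56, 57, 57, 23, 16, 65, 88]


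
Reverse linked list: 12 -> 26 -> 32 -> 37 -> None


Step 1: curr=12, set curr.next=prev(None) | reversed so far: 12
Step 2: curr=26, set curr.next=prev(12) | reversed so far: 26 -> 12
Step 3: curr=32, set curr.next=prev(26) | reversed so far: 32 -> 26 -> 12
Step 4: curr=37, set curr.next=prev(32) | reversed so far: 37 -> 32 -> 26 -> 12

37 -> 32 -> 26 -> 12 -> None


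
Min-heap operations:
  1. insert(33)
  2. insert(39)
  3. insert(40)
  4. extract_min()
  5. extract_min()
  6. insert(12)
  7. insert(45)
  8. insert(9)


insert(33) -> [33]
insert(39) -> [33, 39]
insert(40) -> [33, 39, 40]
extract_min()->33, [39, 40]
extract_min()->39, [40]
insert(12) -> [12, 40]
insert(45) -> [12, 40, 45]
insert(9) -> [9, 12, 45, 40]

Final heap: [9, 12, 45, 40]


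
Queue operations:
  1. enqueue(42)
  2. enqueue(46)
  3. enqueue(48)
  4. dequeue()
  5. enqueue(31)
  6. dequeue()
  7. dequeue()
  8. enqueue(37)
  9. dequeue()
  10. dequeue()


enqueue(42) -> [42]
enqueue(46) -> [42, 46]
enqueue(48) -> [42, 46, 48]
dequeue()->42, [46, 48]
enqueue(31) -> [46, 48, 31]
dequeue()->46, [48, 31]
dequeue()->48, [31]
enqueue(37) -> [31, 37]
dequeue()->31, [37]
dequeue()->37, []

Final queue: []


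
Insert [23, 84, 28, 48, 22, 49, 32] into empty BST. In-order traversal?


Insert 23: root
Insert 84: R from 23
Insert 28: R from 23 -> L from 84
Insert 48: R from 23 -> L from 84 -> R from 28
Insert 22: L from 23
Insert 49: R from 23 -> L from 84 -> R from 28 -> R from 48
Insert 32: R from 23 -> L from 84 -> R from 28 -> L from 48

In-order: [22, 23, 28, 32, 48, 49, 84]


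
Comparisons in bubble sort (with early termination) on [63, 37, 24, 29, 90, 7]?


Algorithm: bubble sort (with early termination)
Input: [63, 37, 24, 29, 90, 7]
Sorted: [7, 24, 29, 37, 63, 90]

15


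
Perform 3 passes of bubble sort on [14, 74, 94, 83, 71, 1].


Initial: [14, 74, 94, 83, 71, 1]
Pass 1: [14, 74, 83, 71, 1, 94] (3 swaps)
Pass 2: [14, 74, 71, 1, 83, 94] (2 swaps)
Pass 3: [14, 71, 1, 74, 83, 94] (2 swaps)

After 3 passes: [14, 71, 1, 74, 83, 94]


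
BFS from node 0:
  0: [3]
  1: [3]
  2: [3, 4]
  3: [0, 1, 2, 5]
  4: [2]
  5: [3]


Visit 0, enqueue [3]
Visit 3, enqueue [1, 2, 5]
Visit 1, enqueue []
Visit 2, enqueue [4]
Visit 5, enqueue []
Visit 4, enqueue []

BFS order: [0, 3, 1, 2, 5, 4]


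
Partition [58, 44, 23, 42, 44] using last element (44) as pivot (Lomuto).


Pivot: 44
  44 <= 44: swap -> [44, 58, 23, 42, 44]
  23 <= 44: swap -> [44, 23, 58, 42, 44]
  42 <= 44: swap -> [44, 23, 42, 58, 44]
Place pivot at 3: [44, 23, 42, 44, 58]

Partitioned: [44, 23, 42, 44, 58]


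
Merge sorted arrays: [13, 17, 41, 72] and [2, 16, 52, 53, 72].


Take 2 from B
Take 13 from A
Take 16 from B
Take 17 from A
Take 41 from A
Take 52 from B
Take 53 from B
Take 72 from A

Merged: [2, 13, 16, 17, 41, 52, 53, 72, 72]


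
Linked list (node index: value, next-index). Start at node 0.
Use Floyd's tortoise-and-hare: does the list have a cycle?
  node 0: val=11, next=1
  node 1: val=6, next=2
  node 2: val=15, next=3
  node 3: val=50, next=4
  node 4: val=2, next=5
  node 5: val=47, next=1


Floyd's tortoise (slow, +1) and hare (fast, +2):
  init: slow=0, fast=0
  step 1: slow=1, fast=2
  step 2: slow=2, fast=4
  step 3: slow=3, fast=1
  step 4: slow=4, fast=3
  step 5: slow=5, fast=5
  slow == fast at node 5: cycle detected

Cycle: yes


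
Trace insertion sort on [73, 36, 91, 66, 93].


Initial: [73, 36, 91, 66, 93]
Insert 36: [36, 73, 91, 66, 93]
Insert 91: [36, 73, 91, 66, 93]
Insert 66: [36, 66, 73, 91, 93]
Insert 93: [36, 66, 73, 91, 93]

Sorted: [36, 66, 73, 91, 93]


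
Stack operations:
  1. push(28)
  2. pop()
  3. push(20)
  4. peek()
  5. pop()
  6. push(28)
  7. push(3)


push(28) -> [28]
pop()->28, []
push(20) -> [20]
peek()->20
pop()->20, []
push(28) -> [28]
push(3) -> [28, 3]

Final stack: [28, 3]


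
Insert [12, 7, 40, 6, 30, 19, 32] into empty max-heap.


Insert 12: [12]
Insert 7: [12, 7]
Insert 40: [40, 7, 12]
Insert 6: [40, 7, 12, 6]
Insert 30: [40, 30, 12, 6, 7]
Insert 19: [40, 30, 19, 6, 7, 12]
Insert 32: [40, 30, 32, 6, 7, 12, 19]

Final heap: [40, 30, 32, 6, 7, 12, 19]


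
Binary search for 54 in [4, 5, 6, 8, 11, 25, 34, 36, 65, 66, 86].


Step 1: lo=0, hi=10, mid=5, val=25
Step 2: lo=6, hi=10, mid=8, val=65
Step 3: lo=6, hi=7, mid=6, val=34
Step 4: lo=7, hi=7, mid=7, val=36

Not found


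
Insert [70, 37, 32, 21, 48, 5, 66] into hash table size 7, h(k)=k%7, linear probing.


Insert 70: h=0 -> slot 0
Insert 37: h=2 -> slot 2
Insert 32: h=4 -> slot 4
Insert 21: h=0, 1 probes -> slot 1
Insert 48: h=6 -> slot 6
Insert 5: h=5 -> slot 5
Insert 66: h=3 -> slot 3

Table: [70, 21, 37, 66, 32, 5, 48]


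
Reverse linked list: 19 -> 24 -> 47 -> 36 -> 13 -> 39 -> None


Step 1: curr=19, set curr.next=prev(None) | reversed so far: 19
Step 2: curr=24, set curr.next=prev(19) | reversed so far: 24 -> 19
Step 3: curr=47, set curr.next=prev(24) | reversed so far: 47 -> 24 -> 19
Step 4: curr=36, set curr.next=prev(47) | reversed so far: 36 -> 47 -> 24 -> 19
Step 5: curr=13, set curr.next=prev(36) | reversed so far: 13 -> 36 -> 47 -> 24 -> 19
Step 6: curr=39, set curr.next=prev(13) | reversed so far: 39 -> 13 -> 36 -> 47 -> 24 -> 19

39 -> 13 -> 36 -> 47 -> 24 -> 19 -> None


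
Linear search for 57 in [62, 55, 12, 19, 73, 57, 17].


i=0: 62!=57
i=1: 55!=57
i=2: 12!=57
i=3: 19!=57
i=4: 73!=57
i=5: 57==57 found!

Found at 5, 6 comps


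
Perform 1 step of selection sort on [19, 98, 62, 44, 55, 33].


Initial: [19, 98, 62, 44, 55, 33]
Step 1: min=19 at 0
  Swap: [19, 98, 62, 44, 55, 33]

After 1 step: [19, 98, 62, 44, 55, 33]


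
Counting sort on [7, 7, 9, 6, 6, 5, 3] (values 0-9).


Input: [7, 7, 9, 6, 6, 5, 3]
Counts: [0, 0, 0, 1, 0, 1, 2, 2, 0, 1]

Sorted: [3, 5, 6, 6, 7, 7, 9]


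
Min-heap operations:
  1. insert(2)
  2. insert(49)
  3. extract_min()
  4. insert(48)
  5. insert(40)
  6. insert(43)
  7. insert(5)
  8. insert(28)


insert(2) -> [2]
insert(49) -> [2, 49]
extract_min()->2, [49]
insert(48) -> [48, 49]
insert(40) -> [40, 49, 48]
insert(43) -> [40, 43, 48, 49]
insert(5) -> [5, 40, 48, 49, 43]
insert(28) -> [5, 40, 28, 49, 43, 48]

Final heap: [5, 40, 28, 49, 43, 48]


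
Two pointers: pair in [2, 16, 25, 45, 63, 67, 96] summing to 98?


lo=0(2)+hi=6(96)=98

Yes: 2+96=98


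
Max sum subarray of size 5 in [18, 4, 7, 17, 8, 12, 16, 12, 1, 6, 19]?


[0:5]: 54
[1:6]: 48
[2:7]: 60
[3:8]: 65
[4:9]: 49
[5:10]: 47
[6:11]: 54

Max: 65 at [3:8]


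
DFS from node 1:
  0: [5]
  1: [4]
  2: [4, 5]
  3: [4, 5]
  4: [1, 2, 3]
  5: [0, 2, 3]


Visit 1, push [4]
Visit 4, push [3, 2]
Visit 2, push [5]
Visit 5, push [3, 0]
Visit 0, push []
Visit 3, push []

DFS order: [1, 4, 2, 5, 0, 3]


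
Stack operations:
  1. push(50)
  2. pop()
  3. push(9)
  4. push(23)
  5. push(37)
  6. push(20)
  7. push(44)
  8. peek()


push(50) -> [50]
pop()->50, []
push(9) -> [9]
push(23) -> [9, 23]
push(37) -> [9, 23, 37]
push(20) -> [9, 23, 37, 20]
push(44) -> [9, 23, 37, 20, 44]
peek()->44

Final stack: [9, 23, 37, 20, 44]


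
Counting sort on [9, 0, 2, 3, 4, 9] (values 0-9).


Input: [9, 0, 2, 3, 4, 9]
Counts: [1, 0, 1, 1, 1, 0, 0, 0, 0, 2]

Sorted: [0, 2, 3, 4, 9, 9]


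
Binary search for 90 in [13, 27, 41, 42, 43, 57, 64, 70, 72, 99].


Step 1: lo=0, hi=9, mid=4, val=43
Step 2: lo=5, hi=9, mid=7, val=70
Step 3: lo=8, hi=9, mid=8, val=72
Step 4: lo=9, hi=9, mid=9, val=99

Not found


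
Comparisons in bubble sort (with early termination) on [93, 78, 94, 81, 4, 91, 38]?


Algorithm: bubble sort (with early termination)
Input: [93, 78, 94, 81, 4, 91, 38]
Sorted: [4, 38, 78, 81, 91, 93, 94]

21


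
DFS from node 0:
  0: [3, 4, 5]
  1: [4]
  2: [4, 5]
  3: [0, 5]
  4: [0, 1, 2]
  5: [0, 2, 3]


Visit 0, push [5, 4, 3]
Visit 3, push [5]
Visit 5, push [2]
Visit 2, push [4]
Visit 4, push [1]
Visit 1, push []

DFS order: [0, 3, 5, 2, 4, 1]


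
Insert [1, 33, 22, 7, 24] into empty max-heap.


Insert 1: [1]
Insert 33: [33, 1]
Insert 22: [33, 1, 22]
Insert 7: [33, 7, 22, 1]
Insert 24: [33, 24, 22, 1, 7]

Final heap: [33, 24, 22, 1, 7]


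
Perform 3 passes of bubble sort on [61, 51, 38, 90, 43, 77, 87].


Initial: [61, 51, 38, 90, 43, 77, 87]
Pass 1: [51, 38, 61, 43, 77, 87, 90] (5 swaps)
Pass 2: [38, 51, 43, 61, 77, 87, 90] (2 swaps)
Pass 3: [38, 43, 51, 61, 77, 87, 90] (1 swaps)

After 3 passes: [38, 43, 51, 61, 77, 87, 90]


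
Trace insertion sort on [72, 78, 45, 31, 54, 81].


Initial: [72, 78, 45, 31, 54, 81]
Insert 78: [72, 78, 45, 31, 54, 81]
Insert 45: [45, 72, 78, 31, 54, 81]
Insert 31: [31, 45, 72, 78, 54, 81]
Insert 54: [31, 45, 54, 72, 78, 81]
Insert 81: [31, 45, 54, 72, 78, 81]

Sorted: [31, 45, 54, 72, 78, 81]


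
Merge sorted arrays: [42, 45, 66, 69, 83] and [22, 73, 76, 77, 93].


Take 22 from B
Take 42 from A
Take 45 from A
Take 66 from A
Take 69 from A
Take 73 from B
Take 76 from B
Take 77 from B
Take 83 from A

Merged: [22, 42, 45, 66, 69, 73, 76, 77, 83, 93]


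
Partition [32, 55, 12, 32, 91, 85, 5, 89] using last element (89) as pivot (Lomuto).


Pivot: 89
  32 <= 89: advance i (no swap)
  55 <= 89: advance i (no swap)
  12 <= 89: advance i (no swap)
  32 <= 89: advance i (no swap)
  85 <= 89: swap -> [32, 55, 12, 32, 85, 91, 5, 89]
  5 <= 89: swap -> [32, 55, 12, 32, 85, 5, 91, 89]
Place pivot at 6: [32, 55, 12, 32, 85, 5, 89, 91]

Partitioned: [32, 55, 12, 32, 85, 5, 89, 91]


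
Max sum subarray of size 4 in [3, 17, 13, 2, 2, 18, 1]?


[0:4]: 35
[1:5]: 34
[2:6]: 35
[3:7]: 23

Max: 35 at [0:4]


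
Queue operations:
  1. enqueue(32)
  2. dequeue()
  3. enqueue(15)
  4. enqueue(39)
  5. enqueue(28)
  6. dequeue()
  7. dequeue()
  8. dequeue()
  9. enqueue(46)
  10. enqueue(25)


enqueue(32) -> [32]
dequeue()->32, []
enqueue(15) -> [15]
enqueue(39) -> [15, 39]
enqueue(28) -> [15, 39, 28]
dequeue()->15, [39, 28]
dequeue()->39, [28]
dequeue()->28, []
enqueue(46) -> [46]
enqueue(25) -> [46, 25]

Final queue: [46, 25]


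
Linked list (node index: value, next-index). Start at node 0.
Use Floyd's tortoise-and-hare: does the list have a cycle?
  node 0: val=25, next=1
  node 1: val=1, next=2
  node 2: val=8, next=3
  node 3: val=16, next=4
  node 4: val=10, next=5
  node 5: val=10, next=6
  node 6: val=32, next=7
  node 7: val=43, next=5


Floyd's tortoise (slow, +1) and hare (fast, +2):
  init: slow=0, fast=0
  step 1: slow=1, fast=2
  step 2: slow=2, fast=4
  step 3: slow=3, fast=6
  step 4: slow=4, fast=5
  step 5: slow=5, fast=7
  step 6: slow=6, fast=6
  slow == fast at node 6: cycle detected

Cycle: yes


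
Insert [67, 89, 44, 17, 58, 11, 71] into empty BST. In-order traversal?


Insert 67: root
Insert 89: R from 67
Insert 44: L from 67
Insert 17: L from 67 -> L from 44
Insert 58: L from 67 -> R from 44
Insert 11: L from 67 -> L from 44 -> L from 17
Insert 71: R from 67 -> L from 89

In-order: [11, 17, 44, 58, 67, 71, 89]


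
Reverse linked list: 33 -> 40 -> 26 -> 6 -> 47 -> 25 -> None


Step 1: curr=33, set curr.next=prev(None) | reversed so far: 33
Step 2: curr=40, set curr.next=prev(33) | reversed so far: 40 -> 33
Step 3: curr=26, set curr.next=prev(40) | reversed so far: 26 -> 40 -> 33
Step 4: curr=6, set curr.next=prev(26) | reversed so far: 6 -> 26 -> 40 -> 33
Step 5: curr=47, set curr.next=prev(6) | reversed so far: 47 -> 6 -> 26 -> 40 -> 33
Step 6: curr=25, set curr.next=prev(47) | reversed so far: 25 -> 47 -> 6 -> 26 -> 40 -> 33

25 -> 47 -> 6 -> 26 -> 40 -> 33 -> None


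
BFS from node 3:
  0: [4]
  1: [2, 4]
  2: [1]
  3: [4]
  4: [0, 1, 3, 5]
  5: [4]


Visit 3, enqueue [4]
Visit 4, enqueue [0, 1, 5]
Visit 0, enqueue []
Visit 1, enqueue [2]
Visit 5, enqueue []
Visit 2, enqueue []

BFS order: [3, 4, 0, 1, 5, 2]


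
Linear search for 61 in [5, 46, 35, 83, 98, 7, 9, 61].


i=0: 5!=61
i=1: 46!=61
i=2: 35!=61
i=3: 83!=61
i=4: 98!=61
i=5: 7!=61
i=6: 9!=61
i=7: 61==61 found!

Found at 7, 8 comps


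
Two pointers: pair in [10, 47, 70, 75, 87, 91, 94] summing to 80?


lo=0(10)+hi=6(94)=104
lo=0(10)+hi=5(91)=101
lo=0(10)+hi=4(87)=97
lo=0(10)+hi=3(75)=85
lo=0(10)+hi=2(70)=80

Yes: 10+70=80


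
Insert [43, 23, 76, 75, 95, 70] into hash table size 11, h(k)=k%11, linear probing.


Insert 43: h=10 -> slot 10
Insert 23: h=1 -> slot 1
Insert 76: h=10, 1 probes -> slot 0
Insert 75: h=9 -> slot 9
Insert 95: h=7 -> slot 7
Insert 70: h=4 -> slot 4

Table: [76, 23, None, None, 70, None, None, 95, None, 75, 43]


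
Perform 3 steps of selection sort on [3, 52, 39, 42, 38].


Initial: [3, 52, 39, 42, 38]
Step 1: min=3 at 0
  Swap: [3, 52, 39, 42, 38]
Step 2: min=38 at 4
  Swap: [3, 38, 39, 42, 52]
Step 3: min=39 at 2
  Swap: [3, 38, 39, 42, 52]

After 3 steps: [3, 38, 39, 42, 52]


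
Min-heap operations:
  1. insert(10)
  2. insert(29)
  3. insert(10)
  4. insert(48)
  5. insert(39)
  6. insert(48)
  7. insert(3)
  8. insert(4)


insert(10) -> [10]
insert(29) -> [10, 29]
insert(10) -> [10, 29, 10]
insert(48) -> [10, 29, 10, 48]
insert(39) -> [10, 29, 10, 48, 39]
insert(48) -> [10, 29, 10, 48, 39, 48]
insert(3) -> [3, 29, 10, 48, 39, 48, 10]
insert(4) -> [3, 4, 10, 29, 39, 48, 10, 48]

Final heap: [3, 4, 10, 29, 39, 48, 10, 48]


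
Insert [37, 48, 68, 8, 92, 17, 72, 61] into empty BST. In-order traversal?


Insert 37: root
Insert 48: R from 37
Insert 68: R from 37 -> R from 48
Insert 8: L from 37
Insert 92: R from 37 -> R from 48 -> R from 68
Insert 17: L from 37 -> R from 8
Insert 72: R from 37 -> R from 48 -> R from 68 -> L from 92
Insert 61: R from 37 -> R from 48 -> L from 68

In-order: [8, 17, 37, 48, 61, 68, 72, 92]


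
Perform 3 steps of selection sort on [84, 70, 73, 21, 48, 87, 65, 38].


Initial: [84, 70, 73, 21, 48, 87, 65, 38]
Step 1: min=21 at 3
  Swap: [21, 70, 73, 84, 48, 87, 65, 38]
Step 2: min=38 at 7
  Swap: [21, 38, 73, 84, 48, 87, 65, 70]
Step 3: min=48 at 4
  Swap: [21, 38, 48, 84, 73, 87, 65, 70]

After 3 steps: [21, 38, 48, 84, 73, 87, 65, 70]


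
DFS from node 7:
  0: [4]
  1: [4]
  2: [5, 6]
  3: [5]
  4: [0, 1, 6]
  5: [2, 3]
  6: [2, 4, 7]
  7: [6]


Visit 7, push [6]
Visit 6, push [4, 2]
Visit 2, push [5]
Visit 5, push [3]
Visit 3, push []
Visit 4, push [1, 0]
Visit 0, push []
Visit 1, push []

DFS order: [7, 6, 2, 5, 3, 4, 0, 1]


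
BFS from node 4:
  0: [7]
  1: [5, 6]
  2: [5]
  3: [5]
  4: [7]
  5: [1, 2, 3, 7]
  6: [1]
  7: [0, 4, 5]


Visit 4, enqueue [7]
Visit 7, enqueue [0, 5]
Visit 0, enqueue []
Visit 5, enqueue [1, 2, 3]
Visit 1, enqueue [6]
Visit 2, enqueue []
Visit 3, enqueue []
Visit 6, enqueue []

BFS order: [4, 7, 0, 5, 1, 2, 3, 6]


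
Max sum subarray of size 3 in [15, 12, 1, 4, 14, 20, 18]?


[0:3]: 28
[1:4]: 17
[2:5]: 19
[3:6]: 38
[4:7]: 52

Max: 52 at [4:7]


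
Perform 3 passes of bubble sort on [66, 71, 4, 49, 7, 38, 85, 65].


Initial: [66, 71, 4, 49, 7, 38, 85, 65]
Pass 1: [66, 4, 49, 7, 38, 71, 65, 85] (5 swaps)
Pass 2: [4, 49, 7, 38, 66, 65, 71, 85] (5 swaps)
Pass 3: [4, 7, 38, 49, 65, 66, 71, 85] (3 swaps)

After 3 passes: [4, 7, 38, 49, 65, 66, 71, 85]


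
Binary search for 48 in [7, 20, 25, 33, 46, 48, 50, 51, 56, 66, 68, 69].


Step 1: lo=0, hi=11, mid=5, val=48

Found at index 5


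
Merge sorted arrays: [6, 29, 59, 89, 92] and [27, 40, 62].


Take 6 from A
Take 27 from B
Take 29 from A
Take 40 from B
Take 59 from A
Take 62 from B

Merged: [6, 27, 29, 40, 59, 62, 89, 92]


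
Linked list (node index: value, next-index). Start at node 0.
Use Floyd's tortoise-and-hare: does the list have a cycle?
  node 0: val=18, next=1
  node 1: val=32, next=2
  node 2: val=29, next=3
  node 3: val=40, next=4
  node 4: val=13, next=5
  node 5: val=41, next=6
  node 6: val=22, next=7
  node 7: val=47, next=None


Floyd's tortoise (slow, +1) and hare (fast, +2):
  init: slow=0, fast=0
  step 1: slow=1, fast=2
  step 2: slow=2, fast=4
  step 3: slow=3, fast=6
  step 4: fast 6->7->None, no cycle

Cycle: no


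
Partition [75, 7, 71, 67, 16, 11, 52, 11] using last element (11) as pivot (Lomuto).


Pivot: 11
  7 <= 11: swap -> [7, 75, 71, 67, 16, 11, 52, 11]
  11 <= 11: swap -> [7, 11, 71, 67, 16, 75, 52, 11]
Place pivot at 2: [7, 11, 11, 67, 16, 75, 52, 71]

Partitioned: [7, 11, 11, 67, 16, 75, 52, 71]


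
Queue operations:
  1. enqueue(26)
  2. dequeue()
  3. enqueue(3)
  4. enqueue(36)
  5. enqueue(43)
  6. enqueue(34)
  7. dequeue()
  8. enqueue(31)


enqueue(26) -> [26]
dequeue()->26, []
enqueue(3) -> [3]
enqueue(36) -> [3, 36]
enqueue(43) -> [3, 36, 43]
enqueue(34) -> [3, 36, 43, 34]
dequeue()->3, [36, 43, 34]
enqueue(31) -> [36, 43, 34, 31]

Final queue: [36, 43, 34, 31]


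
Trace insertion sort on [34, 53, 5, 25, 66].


Initial: [34, 53, 5, 25, 66]
Insert 53: [34, 53, 5, 25, 66]
Insert 5: [5, 34, 53, 25, 66]
Insert 25: [5, 25, 34, 53, 66]
Insert 66: [5, 25, 34, 53, 66]

Sorted: [5, 25, 34, 53, 66]


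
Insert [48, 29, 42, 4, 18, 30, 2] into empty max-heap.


Insert 48: [48]
Insert 29: [48, 29]
Insert 42: [48, 29, 42]
Insert 4: [48, 29, 42, 4]
Insert 18: [48, 29, 42, 4, 18]
Insert 30: [48, 29, 42, 4, 18, 30]
Insert 2: [48, 29, 42, 4, 18, 30, 2]

Final heap: [48, 29, 42, 4, 18, 30, 2]


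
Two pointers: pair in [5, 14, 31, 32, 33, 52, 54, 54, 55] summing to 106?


lo=0(5)+hi=8(55)=60
lo=1(14)+hi=8(55)=69
lo=2(31)+hi=8(55)=86
lo=3(32)+hi=8(55)=87
lo=4(33)+hi=8(55)=88
lo=5(52)+hi=8(55)=107
lo=5(52)+hi=7(54)=106

Yes: 52+54=106


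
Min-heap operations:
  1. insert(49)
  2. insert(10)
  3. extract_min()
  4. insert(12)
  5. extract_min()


insert(49) -> [49]
insert(10) -> [10, 49]
extract_min()->10, [49]
insert(12) -> [12, 49]
extract_min()->12, [49]

Final heap: [49]


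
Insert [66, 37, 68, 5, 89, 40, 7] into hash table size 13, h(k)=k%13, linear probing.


Insert 66: h=1 -> slot 1
Insert 37: h=11 -> slot 11
Insert 68: h=3 -> slot 3
Insert 5: h=5 -> slot 5
Insert 89: h=11, 1 probes -> slot 12
Insert 40: h=1, 1 probes -> slot 2
Insert 7: h=7 -> slot 7

Table: [None, 66, 40, 68, None, 5, None, 7, None, None, None, 37, 89]


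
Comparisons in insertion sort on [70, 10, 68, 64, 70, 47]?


Algorithm: insertion sort
Input: [70, 10, 68, 64, 70, 47]
Sorted: [10, 47, 64, 68, 70, 70]

12


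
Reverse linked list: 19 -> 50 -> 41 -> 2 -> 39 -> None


Step 1: curr=19, set curr.next=prev(None) | reversed so far: 19
Step 2: curr=50, set curr.next=prev(19) | reversed so far: 50 -> 19
Step 3: curr=41, set curr.next=prev(50) | reversed so far: 41 -> 50 -> 19
Step 4: curr=2, set curr.next=prev(41) | reversed so far: 2 -> 41 -> 50 -> 19
Step 5: curr=39, set curr.next=prev(2) | reversed so far: 39 -> 2 -> 41 -> 50 -> 19

39 -> 2 -> 41 -> 50 -> 19 -> None


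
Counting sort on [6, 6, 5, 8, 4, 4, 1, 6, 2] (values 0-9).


Input: [6, 6, 5, 8, 4, 4, 1, 6, 2]
Counts: [0, 1, 1, 0, 2, 1, 3, 0, 1, 0]

Sorted: [1, 2, 4, 4, 5, 6, 6, 6, 8]


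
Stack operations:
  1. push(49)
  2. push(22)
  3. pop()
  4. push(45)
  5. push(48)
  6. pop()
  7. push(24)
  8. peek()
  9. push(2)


push(49) -> [49]
push(22) -> [49, 22]
pop()->22, [49]
push(45) -> [49, 45]
push(48) -> [49, 45, 48]
pop()->48, [49, 45]
push(24) -> [49, 45, 24]
peek()->24
push(2) -> [49, 45, 24, 2]

Final stack: [49, 45, 24, 2]


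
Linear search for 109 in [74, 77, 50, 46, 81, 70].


i=0: 74!=109
i=1: 77!=109
i=2: 50!=109
i=3: 46!=109
i=4: 81!=109
i=5: 70!=109

Not found, 6 comps


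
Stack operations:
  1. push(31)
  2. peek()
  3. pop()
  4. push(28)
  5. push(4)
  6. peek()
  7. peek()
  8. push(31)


push(31) -> [31]
peek()->31
pop()->31, []
push(28) -> [28]
push(4) -> [28, 4]
peek()->4
peek()->4
push(31) -> [28, 4, 31]

Final stack: [28, 4, 31]


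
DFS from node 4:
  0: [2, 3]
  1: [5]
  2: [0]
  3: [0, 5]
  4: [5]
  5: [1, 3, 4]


Visit 4, push [5]
Visit 5, push [3, 1]
Visit 1, push []
Visit 3, push [0]
Visit 0, push [2]
Visit 2, push []

DFS order: [4, 5, 1, 3, 0, 2]


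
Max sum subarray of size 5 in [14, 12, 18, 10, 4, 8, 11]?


[0:5]: 58
[1:6]: 52
[2:7]: 51

Max: 58 at [0:5]


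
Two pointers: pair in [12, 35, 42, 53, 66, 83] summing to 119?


lo=0(12)+hi=5(83)=95
lo=1(35)+hi=5(83)=118
lo=2(42)+hi=5(83)=125
lo=2(42)+hi=4(66)=108
lo=3(53)+hi=4(66)=119

Yes: 53+66=119


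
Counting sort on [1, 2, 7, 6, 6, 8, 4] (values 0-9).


Input: [1, 2, 7, 6, 6, 8, 4]
Counts: [0, 1, 1, 0, 1, 0, 2, 1, 1, 0]

Sorted: [1, 2, 4, 6, 6, 7, 8]


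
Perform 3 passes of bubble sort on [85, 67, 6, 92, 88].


Initial: [85, 67, 6, 92, 88]
Pass 1: [67, 6, 85, 88, 92] (3 swaps)
Pass 2: [6, 67, 85, 88, 92] (1 swaps)
Pass 3: [6, 67, 85, 88, 92] (0 swaps)

After 3 passes: [6, 67, 85, 88, 92]


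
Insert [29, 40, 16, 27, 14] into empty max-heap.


Insert 29: [29]
Insert 40: [40, 29]
Insert 16: [40, 29, 16]
Insert 27: [40, 29, 16, 27]
Insert 14: [40, 29, 16, 27, 14]

Final heap: [40, 29, 16, 27, 14]


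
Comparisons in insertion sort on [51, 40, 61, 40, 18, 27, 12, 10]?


Algorithm: insertion sort
Input: [51, 40, 61, 40, 18, 27, 12, 10]
Sorted: [10, 12, 18, 27, 40, 40, 51, 61]

27


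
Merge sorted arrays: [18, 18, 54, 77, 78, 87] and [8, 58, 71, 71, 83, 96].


Take 8 from B
Take 18 from A
Take 18 from A
Take 54 from A
Take 58 from B
Take 71 from B
Take 71 from B
Take 77 from A
Take 78 from A
Take 83 from B
Take 87 from A

Merged: [8, 18, 18, 54, 58, 71, 71, 77, 78, 83, 87, 96]


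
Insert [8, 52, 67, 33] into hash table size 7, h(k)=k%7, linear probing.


Insert 8: h=1 -> slot 1
Insert 52: h=3 -> slot 3
Insert 67: h=4 -> slot 4
Insert 33: h=5 -> slot 5

Table: [None, 8, None, 52, 67, 33, None]


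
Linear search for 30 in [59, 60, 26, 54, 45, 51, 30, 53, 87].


i=0: 59!=30
i=1: 60!=30
i=2: 26!=30
i=3: 54!=30
i=4: 45!=30
i=5: 51!=30
i=6: 30==30 found!

Found at 6, 7 comps


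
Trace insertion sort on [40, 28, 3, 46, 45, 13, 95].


Initial: [40, 28, 3, 46, 45, 13, 95]
Insert 28: [28, 40, 3, 46, 45, 13, 95]
Insert 3: [3, 28, 40, 46, 45, 13, 95]
Insert 46: [3, 28, 40, 46, 45, 13, 95]
Insert 45: [3, 28, 40, 45, 46, 13, 95]
Insert 13: [3, 13, 28, 40, 45, 46, 95]
Insert 95: [3, 13, 28, 40, 45, 46, 95]

Sorted: [3, 13, 28, 40, 45, 46, 95]


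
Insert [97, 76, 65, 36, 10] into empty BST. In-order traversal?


Insert 97: root
Insert 76: L from 97
Insert 65: L from 97 -> L from 76
Insert 36: L from 97 -> L from 76 -> L from 65
Insert 10: L from 97 -> L from 76 -> L from 65 -> L from 36

In-order: [10, 36, 65, 76, 97]


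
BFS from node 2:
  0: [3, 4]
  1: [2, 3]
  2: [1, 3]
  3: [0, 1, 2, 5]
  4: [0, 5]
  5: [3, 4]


Visit 2, enqueue [1, 3]
Visit 1, enqueue []
Visit 3, enqueue [0, 5]
Visit 0, enqueue [4]
Visit 5, enqueue []
Visit 4, enqueue []

BFS order: [2, 1, 3, 0, 5, 4]


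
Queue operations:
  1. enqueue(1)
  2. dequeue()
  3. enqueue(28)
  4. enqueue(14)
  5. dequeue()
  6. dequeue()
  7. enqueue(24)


enqueue(1) -> [1]
dequeue()->1, []
enqueue(28) -> [28]
enqueue(14) -> [28, 14]
dequeue()->28, [14]
dequeue()->14, []
enqueue(24) -> [24]

Final queue: [24]


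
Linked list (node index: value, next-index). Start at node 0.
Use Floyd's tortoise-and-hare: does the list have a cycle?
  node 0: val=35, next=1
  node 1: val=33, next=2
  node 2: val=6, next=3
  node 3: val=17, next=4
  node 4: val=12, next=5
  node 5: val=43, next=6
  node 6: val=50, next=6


Floyd's tortoise (slow, +1) and hare (fast, +2):
  init: slow=0, fast=0
  step 1: slow=1, fast=2
  step 2: slow=2, fast=4
  step 3: slow=3, fast=6
  step 4: slow=4, fast=6
  step 5: slow=5, fast=6
  step 6: slow=6, fast=6
  slow == fast at node 6: cycle detected

Cycle: yes


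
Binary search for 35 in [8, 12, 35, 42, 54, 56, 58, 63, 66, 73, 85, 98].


Step 1: lo=0, hi=11, mid=5, val=56
Step 2: lo=0, hi=4, mid=2, val=35

Found at index 2


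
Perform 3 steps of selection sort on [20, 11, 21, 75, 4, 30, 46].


Initial: [20, 11, 21, 75, 4, 30, 46]
Step 1: min=4 at 4
  Swap: [4, 11, 21, 75, 20, 30, 46]
Step 2: min=11 at 1
  Swap: [4, 11, 21, 75, 20, 30, 46]
Step 3: min=20 at 4
  Swap: [4, 11, 20, 75, 21, 30, 46]

After 3 steps: [4, 11, 20, 75, 21, 30, 46]


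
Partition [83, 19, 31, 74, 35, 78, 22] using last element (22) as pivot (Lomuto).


Pivot: 22
  19 <= 22: swap -> [19, 83, 31, 74, 35, 78, 22]
Place pivot at 1: [19, 22, 31, 74, 35, 78, 83]

Partitioned: [19, 22, 31, 74, 35, 78, 83]


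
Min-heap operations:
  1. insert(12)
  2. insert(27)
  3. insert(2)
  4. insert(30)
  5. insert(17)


insert(12) -> [12]
insert(27) -> [12, 27]
insert(2) -> [2, 27, 12]
insert(30) -> [2, 27, 12, 30]
insert(17) -> [2, 17, 12, 30, 27]

Final heap: [2, 17, 12, 30, 27]


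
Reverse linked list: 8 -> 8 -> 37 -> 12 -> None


Step 1: curr=8, set curr.next=prev(None) | reversed so far: 8
Step 2: curr=8, set curr.next=prev(8) | reversed so far: 8 -> 8
Step 3: curr=37, set curr.next=prev(8) | reversed so far: 37 -> 8 -> 8
Step 4: curr=12, set curr.next=prev(37) | reversed so far: 12 -> 37 -> 8 -> 8

12 -> 37 -> 8 -> 8 -> None


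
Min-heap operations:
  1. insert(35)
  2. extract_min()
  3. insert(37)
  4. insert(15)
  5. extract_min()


insert(35) -> [35]
extract_min()->35, []
insert(37) -> [37]
insert(15) -> [15, 37]
extract_min()->15, [37]

Final heap: [37]


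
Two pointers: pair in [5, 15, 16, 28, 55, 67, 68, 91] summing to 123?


lo=0(5)+hi=7(91)=96
lo=1(15)+hi=7(91)=106
lo=2(16)+hi=7(91)=107
lo=3(28)+hi=7(91)=119
lo=4(55)+hi=7(91)=146
lo=4(55)+hi=6(68)=123

Yes: 55+68=123


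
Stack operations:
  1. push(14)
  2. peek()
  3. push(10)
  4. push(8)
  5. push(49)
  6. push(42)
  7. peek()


push(14) -> [14]
peek()->14
push(10) -> [14, 10]
push(8) -> [14, 10, 8]
push(49) -> [14, 10, 8, 49]
push(42) -> [14, 10, 8, 49, 42]
peek()->42

Final stack: [14, 10, 8, 49, 42]


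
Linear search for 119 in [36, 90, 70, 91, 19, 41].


i=0: 36!=119
i=1: 90!=119
i=2: 70!=119
i=3: 91!=119
i=4: 19!=119
i=5: 41!=119

Not found, 6 comps


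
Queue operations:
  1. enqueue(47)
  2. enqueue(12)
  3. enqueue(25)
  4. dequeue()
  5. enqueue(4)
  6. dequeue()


enqueue(47) -> [47]
enqueue(12) -> [47, 12]
enqueue(25) -> [47, 12, 25]
dequeue()->47, [12, 25]
enqueue(4) -> [12, 25, 4]
dequeue()->12, [25, 4]

Final queue: [25, 4]


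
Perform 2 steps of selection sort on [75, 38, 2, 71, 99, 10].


Initial: [75, 38, 2, 71, 99, 10]
Step 1: min=2 at 2
  Swap: [2, 38, 75, 71, 99, 10]
Step 2: min=10 at 5
  Swap: [2, 10, 75, 71, 99, 38]

After 2 steps: [2, 10, 75, 71, 99, 38]


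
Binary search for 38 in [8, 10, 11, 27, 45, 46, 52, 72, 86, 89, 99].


Step 1: lo=0, hi=10, mid=5, val=46
Step 2: lo=0, hi=4, mid=2, val=11
Step 3: lo=3, hi=4, mid=3, val=27
Step 4: lo=4, hi=4, mid=4, val=45

Not found


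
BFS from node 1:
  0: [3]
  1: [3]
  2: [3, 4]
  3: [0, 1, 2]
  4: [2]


Visit 1, enqueue [3]
Visit 3, enqueue [0, 2]
Visit 0, enqueue []
Visit 2, enqueue [4]
Visit 4, enqueue []

BFS order: [1, 3, 0, 2, 4]


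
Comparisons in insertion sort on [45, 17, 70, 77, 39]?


Algorithm: insertion sort
Input: [45, 17, 70, 77, 39]
Sorted: [17, 39, 45, 70, 77]

7


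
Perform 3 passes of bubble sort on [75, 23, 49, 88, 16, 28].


Initial: [75, 23, 49, 88, 16, 28]
Pass 1: [23, 49, 75, 16, 28, 88] (4 swaps)
Pass 2: [23, 49, 16, 28, 75, 88] (2 swaps)
Pass 3: [23, 16, 28, 49, 75, 88] (2 swaps)

After 3 passes: [23, 16, 28, 49, 75, 88]


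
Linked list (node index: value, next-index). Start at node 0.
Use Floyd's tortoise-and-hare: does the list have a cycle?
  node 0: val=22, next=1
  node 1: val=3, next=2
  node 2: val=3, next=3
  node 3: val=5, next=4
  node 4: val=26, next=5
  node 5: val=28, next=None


Floyd's tortoise (slow, +1) and hare (fast, +2):
  init: slow=0, fast=0
  step 1: slow=1, fast=2
  step 2: slow=2, fast=4
  step 3: fast 4->5->None, no cycle

Cycle: no


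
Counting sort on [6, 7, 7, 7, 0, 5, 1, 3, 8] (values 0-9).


Input: [6, 7, 7, 7, 0, 5, 1, 3, 8]
Counts: [1, 1, 0, 1, 0, 1, 1, 3, 1, 0]

Sorted: [0, 1, 3, 5, 6, 7, 7, 7, 8]


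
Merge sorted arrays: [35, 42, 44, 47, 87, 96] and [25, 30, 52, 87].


Take 25 from B
Take 30 from B
Take 35 from A
Take 42 from A
Take 44 from A
Take 47 from A
Take 52 from B
Take 87 from A
Take 87 from B

Merged: [25, 30, 35, 42, 44, 47, 52, 87, 87, 96]


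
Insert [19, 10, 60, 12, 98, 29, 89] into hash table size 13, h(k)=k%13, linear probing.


Insert 19: h=6 -> slot 6
Insert 10: h=10 -> slot 10
Insert 60: h=8 -> slot 8
Insert 12: h=12 -> slot 12
Insert 98: h=7 -> slot 7
Insert 29: h=3 -> slot 3
Insert 89: h=11 -> slot 11

Table: [None, None, None, 29, None, None, 19, 98, 60, None, 10, 89, 12]


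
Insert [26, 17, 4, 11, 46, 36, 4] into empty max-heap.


Insert 26: [26]
Insert 17: [26, 17]
Insert 4: [26, 17, 4]
Insert 11: [26, 17, 4, 11]
Insert 46: [46, 26, 4, 11, 17]
Insert 36: [46, 26, 36, 11, 17, 4]
Insert 4: [46, 26, 36, 11, 17, 4, 4]

Final heap: [46, 26, 36, 11, 17, 4, 4]


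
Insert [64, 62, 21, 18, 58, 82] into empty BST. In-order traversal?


Insert 64: root
Insert 62: L from 64
Insert 21: L from 64 -> L from 62
Insert 18: L from 64 -> L from 62 -> L from 21
Insert 58: L from 64 -> L from 62 -> R from 21
Insert 82: R from 64

In-order: [18, 21, 58, 62, 64, 82]


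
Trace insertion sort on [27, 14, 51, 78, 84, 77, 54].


Initial: [27, 14, 51, 78, 84, 77, 54]
Insert 14: [14, 27, 51, 78, 84, 77, 54]
Insert 51: [14, 27, 51, 78, 84, 77, 54]
Insert 78: [14, 27, 51, 78, 84, 77, 54]
Insert 84: [14, 27, 51, 78, 84, 77, 54]
Insert 77: [14, 27, 51, 77, 78, 84, 54]
Insert 54: [14, 27, 51, 54, 77, 78, 84]

Sorted: [14, 27, 51, 54, 77, 78, 84]


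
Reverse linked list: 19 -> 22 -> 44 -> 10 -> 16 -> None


Step 1: curr=19, set curr.next=prev(None) | reversed so far: 19
Step 2: curr=22, set curr.next=prev(19) | reversed so far: 22 -> 19
Step 3: curr=44, set curr.next=prev(22) | reversed so far: 44 -> 22 -> 19
Step 4: curr=10, set curr.next=prev(44) | reversed so far: 10 -> 44 -> 22 -> 19
Step 5: curr=16, set curr.next=prev(10) | reversed so far: 16 -> 10 -> 44 -> 22 -> 19

16 -> 10 -> 44 -> 22 -> 19 -> None


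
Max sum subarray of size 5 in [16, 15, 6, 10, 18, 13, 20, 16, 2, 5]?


[0:5]: 65
[1:6]: 62
[2:7]: 67
[3:8]: 77
[4:9]: 69
[5:10]: 56

Max: 77 at [3:8]


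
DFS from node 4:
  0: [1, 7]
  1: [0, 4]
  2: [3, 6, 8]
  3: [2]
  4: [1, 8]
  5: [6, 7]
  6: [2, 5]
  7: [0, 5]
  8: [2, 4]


Visit 4, push [8, 1]
Visit 1, push [0]
Visit 0, push [7]
Visit 7, push [5]
Visit 5, push [6]
Visit 6, push [2]
Visit 2, push [8, 3]
Visit 3, push []
Visit 8, push []

DFS order: [4, 1, 0, 7, 5, 6, 2, 3, 8]


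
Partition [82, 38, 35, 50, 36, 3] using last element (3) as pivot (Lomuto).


Pivot: 3
Place pivot at 0: [3, 38, 35, 50, 36, 82]

Partitioned: [3, 38, 35, 50, 36, 82]


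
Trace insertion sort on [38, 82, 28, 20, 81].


Initial: [38, 82, 28, 20, 81]
Insert 82: [38, 82, 28, 20, 81]
Insert 28: [28, 38, 82, 20, 81]
Insert 20: [20, 28, 38, 82, 81]
Insert 81: [20, 28, 38, 81, 82]

Sorted: [20, 28, 38, 81, 82]


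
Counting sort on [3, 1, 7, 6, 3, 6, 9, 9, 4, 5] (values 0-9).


Input: [3, 1, 7, 6, 3, 6, 9, 9, 4, 5]
Counts: [0, 1, 0, 2, 1, 1, 2, 1, 0, 2]

Sorted: [1, 3, 3, 4, 5, 6, 6, 7, 9, 9]


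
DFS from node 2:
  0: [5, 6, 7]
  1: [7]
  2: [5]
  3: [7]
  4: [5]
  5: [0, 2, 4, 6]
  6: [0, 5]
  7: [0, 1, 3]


Visit 2, push [5]
Visit 5, push [6, 4, 0]
Visit 0, push [7, 6]
Visit 6, push []
Visit 7, push [3, 1]
Visit 1, push []
Visit 3, push []
Visit 4, push []

DFS order: [2, 5, 0, 6, 7, 1, 3, 4]


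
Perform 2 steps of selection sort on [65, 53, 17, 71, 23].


Initial: [65, 53, 17, 71, 23]
Step 1: min=17 at 2
  Swap: [17, 53, 65, 71, 23]
Step 2: min=23 at 4
  Swap: [17, 23, 65, 71, 53]

After 2 steps: [17, 23, 65, 71, 53]


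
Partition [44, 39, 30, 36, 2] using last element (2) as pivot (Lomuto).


Pivot: 2
Place pivot at 0: [2, 39, 30, 36, 44]

Partitioned: [2, 39, 30, 36, 44]


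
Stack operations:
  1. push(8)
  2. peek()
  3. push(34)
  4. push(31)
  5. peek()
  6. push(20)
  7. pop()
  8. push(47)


push(8) -> [8]
peek()->8
push(34) -> [8, 34]
push(31) -> [8, 34, 31]
peek()->31
push(20) -> [8, 34, 31, 20]
pop()->20, [8, 34, 31]
push(47) -> [8, 34, 31, 47]

Final stack: [8, 34, 31, 47]


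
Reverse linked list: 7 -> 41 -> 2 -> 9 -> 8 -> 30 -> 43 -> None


Step 1: curr=7, set curr.next=prev(None) | reversed so far: 7
Step 2: curr=41, set curr.next=prev(7) | reversed so far: 41 -> 7
Step 3: curr=2, set curr.next=prev(41) | reversed so far: 2 -> 41 -> 7
Step 4: curr=9, set curr.next=prev(2) | reversed so far: 9 -> 2 -> 41 -> 7
Step 5: curr=8, set curr.next=prev(9) | reversed so far: 8 -> 9 -> 2 -> 41 -> 7
Step 6: curr=30, set curr.next=prev(8) | reversed so far: 30 -> 8 -> 9 -> 2 -> 41 -> 7
Step 7: curr=43, set curr.next=prev(30) | reversed so far: 43 -> 30 -> 8 -> 9 -> 2 -> 41 -> 7

43 -> 30 -> 8 -> 9 -> 2 -> 41 -> 7 -> None


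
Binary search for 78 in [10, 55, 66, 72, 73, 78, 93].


Step 1: lo=0, hi=6, mid=3, val=72
Step 2: lo=4, hi=6, mid=5, val=78

Found at index 5


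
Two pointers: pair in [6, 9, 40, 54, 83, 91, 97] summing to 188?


lo=0(6)+hi=6(97)=103
lo=1(9)+hi=6(97)=106
lo=2(40)+hi=6(97)=137
lo=3(54)+hi=6(97)=151
lo=4(83)+hi=6(97)=180
lo=5(91)+hi=6(97)=188

Yes: 91+97=188


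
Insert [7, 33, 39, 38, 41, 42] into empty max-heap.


Insert 7: [7]
Insert 33: [33, 7]
Insert 39: [39, 7, 33]
Insert 38: [39, 38, 33, 7]
Insert 41: [41, 39, 33, 7, 38]
Insert 42: [42, 39, 41, 7, 38, 33]

Final heap: [42, 39, 41, 7, 38, 33]


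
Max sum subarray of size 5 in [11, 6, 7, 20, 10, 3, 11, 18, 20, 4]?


[0:5]: 54
[1:6]: 46
[2:7]: 51
[3:8]: 62
[4:9]: 62
[5:10]: 56

Max: 62 at [3:8]


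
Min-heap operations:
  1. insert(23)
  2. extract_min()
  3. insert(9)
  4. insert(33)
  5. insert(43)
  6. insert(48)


insert(23) -> [23]
extract_min()->23, []
insert(9) -> [9]
insert(33) -> [9, 33]
insert(43) -> [9, 33, 43]
insert(48) -> [9, 33, 43, 48]

Final heap: [9, 33, 43, 48]


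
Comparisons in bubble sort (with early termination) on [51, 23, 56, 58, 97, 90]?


Algorithm: bubble sort (with early termination)
Input: [51, 23, 56, 58, 97, 90]
Sorted: [23, 51, 56, 58, 90, 97]

9


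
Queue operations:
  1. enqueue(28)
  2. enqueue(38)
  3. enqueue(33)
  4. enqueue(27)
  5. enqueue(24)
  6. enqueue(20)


enqueue(28) -> [28]
enqueue(38) -> [28, 38]
enqueue(33) -> [28, 38, 33]
enqueue(27) -> [28, 38, 33, 27]
enqueue(24) -> [28, 38, 33, 27, 24]
enqueue(20) -> [28, 38, 33, 27, 24, 20]

Final queue: [28, 38, 33, 27, 24, 20]


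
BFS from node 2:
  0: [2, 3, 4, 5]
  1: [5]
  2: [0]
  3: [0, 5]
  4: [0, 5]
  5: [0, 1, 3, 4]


Visit 2, enqueue [0]
Visit 0, enqueue [3, 4, 5]
Visit 3, enqueue []
Visit 4, enqueue []
Visit 5, enqueue [1]
Visit 1, enqueue []

BFS order: [2, 0, 3, 4, 5, 1]


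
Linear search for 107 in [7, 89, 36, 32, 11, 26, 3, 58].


i=0: 7!=107
i=1: 89!=107
i=2: 36!=107
i=3: 32!=107
i=4: 11!=107
i=5: 26!=107
i=6: 3!=107
i=7: 58!=107

Not found, 8 comps


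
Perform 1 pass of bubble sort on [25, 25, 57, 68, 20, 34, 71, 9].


Initial: [25, 25, 57, 68, 20, 34, 71, 9]
Pass 1: [25, 25, 57, 20, 34, 68, 9, 71] (3 swaps)

After 1 pass: [25, 25, 57, 20, 34, 68, 9, 71]


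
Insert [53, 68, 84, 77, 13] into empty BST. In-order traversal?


Insert 53: root
Insert 68: R from 53
Insert 84: R from 53 -> R from 68
Insert 77: R from 53 -> R from 68 -> L from 84
Insert 13: L from 53

In-order: [13, 53, 68, 77, 84]


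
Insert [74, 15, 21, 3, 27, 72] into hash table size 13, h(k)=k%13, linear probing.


Insert 74: h=9 -> slot 9
Insert 15: h=2 -> slot 2
Insert 21: h=8 -> slot 8
Insert 3: h=3 -> slot 3
Insert 27: h=1 -> slot 1
Insert 72: h=7 -> slot 7

Table: [None, 27, 15, 3, None, None, None, 72, 21, 74, None, None, None]


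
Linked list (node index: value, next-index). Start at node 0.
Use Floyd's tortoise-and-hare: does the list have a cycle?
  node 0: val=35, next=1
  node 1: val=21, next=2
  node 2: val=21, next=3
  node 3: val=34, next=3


Floyd's tortoise (slow, +1) and hare (fast, +2):
  init: slow=0, fast=0
  step 1: slow=1, fast=2
  step 2: slow=2, fast=3
  step 3: slow=3, fast=3
  slow == fast at node 3: cycle detected

Cycle: yes


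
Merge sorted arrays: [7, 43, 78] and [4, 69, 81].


Take 4 from B
Take 7 from A
Take 43 from A
Take 69 from B
Take 78 from A

Merged: [4, 7, 43, 69, 78, 81]


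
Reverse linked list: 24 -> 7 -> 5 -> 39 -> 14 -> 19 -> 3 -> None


Step 1: curr=24, set curr.next=prev(None) | reversed so far: 24
Step 2: curr=7, set curr.next=prev(24) | reversed so far: 7 -> 24
Step 3: curr=5, set curr.next=prev(7) | reversed so far: 5 -> 7 -> 24
Step 4: curr=39, set curr.next=prev(5) | reversed so far: 39 -> 5 -> 7 -> 24
Step 5: curr=14, set curr.next=prev(39) | reversed so far: 14 -> 39 -> 5 -> 7 -> 24
Step 6: curr=19, set curr.next=prev(14) | reversed so far: 19 -> 14 -> 39 -> 5 -> 7 -> 24
Step 7: curr=3, set curr.next=prev(19) | reversed so far: 3 -> 19 -> 14 -> 39 -> 5 -> 7 -> 24

3 -> 19 -> 14 -> 39 -> 5 -> 7 -> 24 -> None


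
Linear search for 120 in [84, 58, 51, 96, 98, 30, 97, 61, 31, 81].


i=0: 84!=120
i=1: 58!=120
i=2: 51!=120
i=3: 96!=120
i=4: 98!=120
i=5: 30!=120
i=6: 97!=120
i=7: 61!=120
i=8: 31!=120
i=9: 81!=120

Not found, 10 comps


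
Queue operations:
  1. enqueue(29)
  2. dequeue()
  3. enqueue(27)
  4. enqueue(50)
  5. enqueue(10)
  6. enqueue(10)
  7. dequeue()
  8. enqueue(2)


enqueue(29) -> [29]
dequeue()->29, []
enqueue(27) -> [27]
enqueue(50) -> [27, 50]
enqueue(10) -> [27, 50, 10]
enqueue(10) -> [27, 50, 10, 10]
dequeue()->27, [50, 10, 10]
enqueue(2) -> [50, 10, 10, 2]

Final queue: [50, 10, 10, 2]
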